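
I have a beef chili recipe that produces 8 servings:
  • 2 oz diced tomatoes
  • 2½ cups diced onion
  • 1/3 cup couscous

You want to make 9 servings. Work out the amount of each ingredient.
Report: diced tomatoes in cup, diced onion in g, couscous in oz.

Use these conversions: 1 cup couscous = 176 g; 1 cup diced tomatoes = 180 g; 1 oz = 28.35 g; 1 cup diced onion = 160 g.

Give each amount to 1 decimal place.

Scaling factor: 9/8 = 1.125.
diced tomatoes: 2 oz × 9/8 × 28.35 g/oz ÷ 180 g/cup ≈ 0.4 cup
diced onion: 2.5 cup × 9/8 × 160 g/cup = 450.0 g
couscous: 1/3 cup × 9/8 × 176 g/cup ÷ 28.35 g/oz ≈ 2.3 oz

diced tomatoes: 0.4 cup; diced onion: 450.0 g; couscous: 2.3 oz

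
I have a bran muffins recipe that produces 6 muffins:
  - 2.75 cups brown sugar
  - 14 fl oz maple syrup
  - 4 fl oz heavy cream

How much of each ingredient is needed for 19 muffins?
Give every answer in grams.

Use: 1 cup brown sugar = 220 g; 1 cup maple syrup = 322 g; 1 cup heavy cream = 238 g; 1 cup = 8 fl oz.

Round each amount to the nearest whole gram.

Scaling factor: 19/6.
brown sugar: 2.75 cup × 19/6 × 220 g/cup ≈ 1916 g
maple syrup: 14 fl oz × 19/6 ÷ 8 fl oz/cup × 322 g/cup ≈ 1784 g
heavy cream: 4 fl oz × 19/6 ÷ 8 fl oz/cup × 238 g/cup ≈ 377 g

brown sugar: 1916 g; maple syrup: 1784 g; heavy cream: 377 g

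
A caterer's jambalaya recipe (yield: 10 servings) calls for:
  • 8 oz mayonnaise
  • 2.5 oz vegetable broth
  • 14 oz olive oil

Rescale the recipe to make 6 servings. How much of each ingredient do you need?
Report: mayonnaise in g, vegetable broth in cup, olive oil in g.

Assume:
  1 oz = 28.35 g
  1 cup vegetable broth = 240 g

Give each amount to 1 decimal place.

mayonnaise: 136.1 g; vegetable broth: 0.2 cup; olive oil: 238.1 g

Scaling factor: 6/10 = 3/5 = 0.6.
mayonnaise: 8 oz × 3/5 × 28.35 g/oz ≈ 136.1 g
vegetable broth: 2.5 oz × 3/5 × 28.35 g/oz ÷ 240 g/cup ≈ 0.2 cup
olive oil: 14 oz × 3/5 × 28.35 g/oz ≈ 238.1 g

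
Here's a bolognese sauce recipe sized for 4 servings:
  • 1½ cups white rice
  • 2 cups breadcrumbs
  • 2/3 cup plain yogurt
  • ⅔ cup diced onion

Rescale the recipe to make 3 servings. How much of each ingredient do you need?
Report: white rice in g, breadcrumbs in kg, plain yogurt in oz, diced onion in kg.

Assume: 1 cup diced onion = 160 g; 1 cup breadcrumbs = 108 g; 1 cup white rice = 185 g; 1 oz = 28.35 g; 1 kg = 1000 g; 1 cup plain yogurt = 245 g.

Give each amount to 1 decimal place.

white rice: 208.1 g; breadcrumbs: 0.2 kg; plain yogurt: 4.3 oz; diced onion: 0.1 kg

Scaling factor: 3/4 = 0.75.
white rice: 1.5 cup × 3/4 × 185 g/cup ≈ 208.1 g
breadcrumbs: 2 cup × 3/4 × 108 g/cup ÷ 1000 g/kg ≈ 0.2 kg
plain yogurt: 2/3 cup × 3/4 × 245 g/cup ÷ 28.35 g/oz ≈ 4.3 oz
diced onion: 2/3 cup × 3/4 × 160 g/cup ÷ 1000 g/kg ≈ 0.1 kg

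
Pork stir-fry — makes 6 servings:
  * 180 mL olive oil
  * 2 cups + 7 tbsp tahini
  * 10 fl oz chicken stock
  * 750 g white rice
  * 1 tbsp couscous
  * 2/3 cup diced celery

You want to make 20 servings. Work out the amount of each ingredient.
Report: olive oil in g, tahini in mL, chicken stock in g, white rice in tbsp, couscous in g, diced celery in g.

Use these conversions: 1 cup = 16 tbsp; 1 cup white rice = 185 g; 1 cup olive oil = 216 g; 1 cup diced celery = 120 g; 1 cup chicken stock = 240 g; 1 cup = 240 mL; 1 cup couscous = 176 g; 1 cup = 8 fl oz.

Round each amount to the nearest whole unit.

olive oil: 540 g; tahini: 1950 mL; chicken stock: 1000 g; white rice: 216 tbsp; couscous: 37 g; diced celery: 267 g

Scaling factor: 20/6 = 10/3.
olive oil: 180 mL × 10/3 ÷ 240 mL/cup × 216 g/cup = 540 g
tahini: (2 cup + 7 tbsp = 2.4375 cup) × 10/3 × 240 mL/cup = 1950 mL
chicken stock: 10 fl oz × 10/3 ÷ 8 fl oz/cup × 240 g/cup = 1000 g
white rice: 750 g × 10/3 ÷ 185 g/cup × 16 tbsp/cup ≈ 216 tbsp
couscous: 1 tbsp × 10/3 ÷ 16 tbsp/cup × 176 g/cup ≈ 37 g
diced celery: 2/3 cup × 10/3 × 120 g/cup ≈ 267 g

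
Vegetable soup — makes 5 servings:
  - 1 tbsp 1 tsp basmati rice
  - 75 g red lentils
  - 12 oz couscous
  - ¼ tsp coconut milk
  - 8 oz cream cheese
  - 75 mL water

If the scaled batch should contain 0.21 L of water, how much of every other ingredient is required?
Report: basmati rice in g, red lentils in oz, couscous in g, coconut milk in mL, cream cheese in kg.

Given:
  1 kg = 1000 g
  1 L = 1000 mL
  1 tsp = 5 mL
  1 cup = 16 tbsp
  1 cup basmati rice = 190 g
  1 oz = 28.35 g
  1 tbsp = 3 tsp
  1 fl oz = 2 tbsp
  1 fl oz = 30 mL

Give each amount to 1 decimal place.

basmati rice: 44.3 g; red lentils: 7.4 oz; couscous: 952.6 g; coconut milk: 3.5 mL; cream cheese: 0.6 kg

The original recipe has 0.075 L of water, so the scaling factor is 0.21 ÷ 0.075 = 14/5 = 2.8.
basmati rice: (1 tbsp + 1 tsp = 4/3 tbsp) × 14/5 ÷ 16 tbsp/cup × 190 g/cup ≈ 44.3 g
red lentils: 75 g × 14/5 ÷ 28.35 g/oz ≈ 7.4 oz
couscous: 12 oz × 14/5 × 28.35 g/oz ≈ 952.6 g
coconut milk: 0.25 tsp × 14/5 × 5 mL/tsp = 3.5 mL
cream cheese: 8 oz × 14/5 × 28.35 g/oz ÷ 1000 g/kg ≈ 0.6 kg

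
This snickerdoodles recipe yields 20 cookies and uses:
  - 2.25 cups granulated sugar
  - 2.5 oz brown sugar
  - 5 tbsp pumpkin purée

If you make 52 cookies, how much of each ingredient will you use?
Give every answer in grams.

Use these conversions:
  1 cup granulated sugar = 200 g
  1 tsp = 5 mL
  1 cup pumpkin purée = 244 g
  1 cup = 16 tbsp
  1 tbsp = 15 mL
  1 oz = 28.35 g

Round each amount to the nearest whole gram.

Scaling factor: 52/20 = 13/5 = 2.6.
granulated sugar: 2.25 cup × 13/5 × 200 g/cup = 1170 g
brown sugar: 2.5 oz × 13/5 × 28.35 g/oz ≈ 184 g
pumpkin purée: 5 tbsp × 13/5 ÷ 16 tbsp/cup × 244 g/cup ≈ 198 g

granulated sugar: 1170 g; brown sugar: 184 g; pumpkin purée: 198 g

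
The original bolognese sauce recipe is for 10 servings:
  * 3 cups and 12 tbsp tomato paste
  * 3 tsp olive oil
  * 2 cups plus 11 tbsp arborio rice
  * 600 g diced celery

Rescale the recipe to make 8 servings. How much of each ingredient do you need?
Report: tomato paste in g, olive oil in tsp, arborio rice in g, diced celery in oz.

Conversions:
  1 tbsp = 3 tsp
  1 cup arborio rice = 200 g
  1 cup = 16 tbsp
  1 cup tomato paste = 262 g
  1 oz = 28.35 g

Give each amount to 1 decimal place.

Scaling factor: 8/10 = 4/5 = 0.8.
tomato paste: (3 cup + 12 tbsp = 3.75 cup) × 4/5 × 262 g/cup = 786.0 g
olive oil: 3 tsp × 4/5 = 2.4 tsp
arborio rice: (2 cup + 11 tbsp = 2.6875 cup) × 4/5 × 200 g/cup = 430.0 g
diced celery: 600 g × 4/5 ÷ 28.35 g/oz ≈ 16.9 oz

tomato paste: 786.0 g; olive oil: 2.4 tsp; arborio rice: 430.0 g; diced celery: 16.9 oz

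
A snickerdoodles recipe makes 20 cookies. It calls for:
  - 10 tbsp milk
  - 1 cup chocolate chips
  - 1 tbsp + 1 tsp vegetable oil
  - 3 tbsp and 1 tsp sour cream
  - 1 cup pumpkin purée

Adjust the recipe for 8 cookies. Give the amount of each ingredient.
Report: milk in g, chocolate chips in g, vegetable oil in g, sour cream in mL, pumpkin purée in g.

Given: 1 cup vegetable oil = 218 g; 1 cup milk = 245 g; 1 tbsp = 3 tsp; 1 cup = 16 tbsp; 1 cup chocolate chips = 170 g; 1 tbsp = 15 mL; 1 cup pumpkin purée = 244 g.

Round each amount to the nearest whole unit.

milk: 61 g; chocolate chips: 68 g; vegetable oil: 7 g; sour cream: 20 mL; pumpkin purée: 98 g

Scaling factor: 8/20 = 2/5 = 0.4.
milk: 10 tbsp × 2/5 ÷ 16 tbsp/cup × 245 g/cup ≈ 61 g
chocolate chips: 1 cup × 2/5 × 170 g/cup = 68 g
vegetable oil: (1 tbsp + 1 tsp = 4/3 tbsp) × 2/5 ÷ 16 tbsp/cup × 218 g/cup ≈ 7 g
sour cream: (3 tbsp + 1 tsp = 10/3 tbsp) × 2/5 × 15 mL/tbsp = 20 mL
pumpkin purée: 1 cup × 2/5 × 244 g/cup ≈ 98 g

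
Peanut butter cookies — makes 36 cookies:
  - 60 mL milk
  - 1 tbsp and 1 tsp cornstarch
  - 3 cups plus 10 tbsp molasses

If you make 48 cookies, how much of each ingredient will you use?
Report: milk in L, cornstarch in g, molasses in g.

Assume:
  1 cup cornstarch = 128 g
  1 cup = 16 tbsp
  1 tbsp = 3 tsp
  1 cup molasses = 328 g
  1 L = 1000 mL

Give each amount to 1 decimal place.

milk: 0.1 L; cornstarch: 14.2 g; molasses: 1585.3 g

Scaling factor: 48/36 = 4/3.
milk: 60 mL × 4/3 ÷ 1000 mL/L ≈ 0.1 L
cornstarch: (1 tbsp + 1 tsp = 4/3 tbsp) × 4/3 ÷ 16 tbsp/cup × 128 g/cup ≈ 14.2 g
molasses: (3 cup + 10 tbsp = 3.625 cup) × 4/3 × 328 g/cup ≈ 1585.3 g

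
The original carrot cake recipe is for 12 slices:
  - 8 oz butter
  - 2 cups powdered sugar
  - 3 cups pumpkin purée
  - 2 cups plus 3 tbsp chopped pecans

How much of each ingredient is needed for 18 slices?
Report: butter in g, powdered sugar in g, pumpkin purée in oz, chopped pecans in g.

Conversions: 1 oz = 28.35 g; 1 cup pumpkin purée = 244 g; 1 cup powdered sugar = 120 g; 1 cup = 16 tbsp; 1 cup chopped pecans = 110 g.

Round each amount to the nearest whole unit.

butter: 340 g; powdered sugar: 360 g; pumpkin purée: 39 oz; chopped pecans: 361 g

Scaling factor: 18/12 = 3/2 = 1.5.
butter: 8 oz × 3/2 × 28.35 g/oz ≈ 340 g
powdered sugar: 2 cup × 3/2 × 120 g/cup = 360 g
pumpkin purée: 3 cup × 3/2 × 244 g/cup ÷ 28.35 g/oz ≈ 39 oz
chopped pecans: (2 cup + 3 tbsp = 2.1875 cup) × 3/2 × 110 g/cup ≈ 361 g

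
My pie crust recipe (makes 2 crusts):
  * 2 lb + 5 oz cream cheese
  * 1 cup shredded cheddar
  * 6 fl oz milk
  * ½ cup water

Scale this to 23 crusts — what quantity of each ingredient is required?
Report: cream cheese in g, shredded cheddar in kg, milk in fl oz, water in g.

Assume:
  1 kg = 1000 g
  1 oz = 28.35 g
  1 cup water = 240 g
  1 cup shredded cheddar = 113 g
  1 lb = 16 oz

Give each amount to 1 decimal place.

cream cheese: 12062.9 g; shredded cheddar: 1.3 kg; milk: 69.0 fl oz; water: 1380.0 g

Scaling factor: 23/2 = 11.5.
cream cheese: (2 lb + 5 oz = 2.3125 lb) × 23/2 × 16 oz/lb × 28.35 g/oz ≈ 12062.9 g
shredded cheddar: 1 cup × 23/2 × 113 g/cup ÷ 1000 g/kg ≈ 1.3 kg
milk: 6 fl oz × 23/2 = 69.0 fl oz
water: 0.5 cup × 23/2 × 240 g/cup = 1380.0 g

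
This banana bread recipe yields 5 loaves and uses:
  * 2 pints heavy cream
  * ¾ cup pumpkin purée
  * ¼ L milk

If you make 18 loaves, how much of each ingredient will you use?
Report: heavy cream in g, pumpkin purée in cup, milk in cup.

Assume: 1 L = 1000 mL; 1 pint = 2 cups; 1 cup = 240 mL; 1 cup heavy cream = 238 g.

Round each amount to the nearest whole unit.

heavy cream: 3427 g; pumpkin purée: 3 cup; milk: 4 cup

Scaling factor: 18/5 = 3.6.
heavy cream: 2 pint × 18/5 × 2 cup/pint × 238 g/cup ≈ 3427 g
pumpkin purée: 0.75 cup × 18/5 ≈ 3 cup
milk: 0.25 L × 18/5 × 1000 mL/L ÷ 240 mL/cup ≈ 4 cup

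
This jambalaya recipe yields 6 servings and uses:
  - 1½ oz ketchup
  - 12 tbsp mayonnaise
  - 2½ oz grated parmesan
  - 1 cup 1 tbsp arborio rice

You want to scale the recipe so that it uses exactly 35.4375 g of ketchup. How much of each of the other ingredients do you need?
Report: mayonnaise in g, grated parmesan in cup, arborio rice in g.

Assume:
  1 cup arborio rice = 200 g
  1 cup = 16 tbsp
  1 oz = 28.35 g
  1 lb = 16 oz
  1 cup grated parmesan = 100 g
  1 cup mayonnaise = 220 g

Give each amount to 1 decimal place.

The original recipe has 42.525 g of ketchup, so the scaling factor is 35.4375 ÷ 42.525 = 5/6.
mayonnaise: 12 tbsp × 5/6 ÷ 16 tbsp/cup × 220 g/cup = 137.5 g
grated parmesan: 2.5 oz × 5/6 × 28.35 g/oz ÷ 100 g/cup ≈ 0.6 cup
arborio rice: (1 cup + 1 tbsp = 1.0625 cup) × 5/6 × 200 g/cup ≈ 177.1 g

mayonnaise: 137.5 g; grated parmesan: 0.6 cup; arborio rice: 177.1 g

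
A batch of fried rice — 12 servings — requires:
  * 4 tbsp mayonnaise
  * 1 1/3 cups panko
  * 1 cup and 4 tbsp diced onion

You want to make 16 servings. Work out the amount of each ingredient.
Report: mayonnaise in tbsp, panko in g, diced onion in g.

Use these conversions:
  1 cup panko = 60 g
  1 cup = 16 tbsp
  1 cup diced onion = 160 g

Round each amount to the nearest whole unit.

mayonnaise: 5 tbsp; panko: 107 g; diced onion: 267 g

Scaling factor: 16/12 = 4/3.
mayonnaise: 4 tbsp × 4/3 ≈ 5 tbsp
panko: 4/3 cup × 4/3 × 60 g/cup ≈ 107 g
diced onion: (1 cup + 4 tbsp = 1.25 cup) × 4/3 × 160 g/cup ≈ 267 g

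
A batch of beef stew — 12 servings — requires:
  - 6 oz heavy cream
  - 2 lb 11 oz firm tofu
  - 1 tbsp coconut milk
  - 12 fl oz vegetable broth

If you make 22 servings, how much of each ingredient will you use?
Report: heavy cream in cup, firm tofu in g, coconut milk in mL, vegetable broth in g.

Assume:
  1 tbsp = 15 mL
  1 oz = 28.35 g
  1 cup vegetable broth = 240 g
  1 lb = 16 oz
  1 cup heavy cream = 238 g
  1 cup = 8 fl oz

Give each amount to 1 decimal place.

heavy cream: 1.3 cup; firm tofu: 2234.9 g; coconut milk: 27.5 mL; vegetable broth: 660.0 g

Scaling factor: 22/12 = 11/6.
heavy cream: 6 oz × 11/6 × 28.35 g/oz ÷ 238 g/cup ≈ 1.3 cup
firm tofu: (2 lb + 11 oz = 2.6875 lb) × 11/6 × 16 oz/lb × 28.35 g/oz ≈ 2234.9 g
coconut milk: 1 tbsp × 11/6 × 15 mL/tbsp = 27.5 mL
vegetable broth: 12 fl oz × 11/6 ÷ 8 fl oz/cup × 240 g/cup = 660.0 g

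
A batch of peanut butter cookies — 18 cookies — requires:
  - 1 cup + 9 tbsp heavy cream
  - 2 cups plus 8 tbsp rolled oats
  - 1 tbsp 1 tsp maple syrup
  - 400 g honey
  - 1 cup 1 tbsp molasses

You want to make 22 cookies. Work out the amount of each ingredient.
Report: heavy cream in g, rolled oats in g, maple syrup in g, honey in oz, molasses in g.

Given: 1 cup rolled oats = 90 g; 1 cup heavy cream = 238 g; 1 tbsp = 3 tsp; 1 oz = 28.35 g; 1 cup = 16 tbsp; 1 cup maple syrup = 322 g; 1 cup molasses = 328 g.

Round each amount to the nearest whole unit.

heavy cream: 455 g; rolled oats: 275 g; maple syrup: 33 g; honey: 17 oz; molasses: 426 g

Scaling factor: 22/18 = 11/9.
heavy cream: (1 cup + 9 tbsp = 1.5625 cup) × 11/9 × 238 g/cup ≈ 455 g
rolled oats: (2 cup + 8 tbsp = 2.5 cup) × 11/9 × 90 g/cup = 275 g
maple syrup: (1 tbsp + 1 tsp = 4/3 tbsp) × 11/9 ÷ 16 tbsp/cup × 322 g/cup ≈ 33 g
honey: 400 g × 11/9 ÷ 28.35 g/oz ≈ 17 oz
molasses: (1 cup + 1 tbsp = 1.0625 cup) × 11/9 × 328 g/cup ≈ 426 g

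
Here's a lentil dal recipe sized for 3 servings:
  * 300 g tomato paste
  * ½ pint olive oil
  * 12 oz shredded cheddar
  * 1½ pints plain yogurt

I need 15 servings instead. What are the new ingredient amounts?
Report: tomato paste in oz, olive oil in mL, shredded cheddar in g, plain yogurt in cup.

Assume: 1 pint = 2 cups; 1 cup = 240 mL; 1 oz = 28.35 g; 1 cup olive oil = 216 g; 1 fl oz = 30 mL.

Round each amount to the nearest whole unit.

tomato paste: 53 oz; olive oil: 1200 mL; shredded cheddar: 1701 g; plain yogurt: 15 cup

Scaling factor: 15/3 = 5.
tomato paste: 300 g × 5 ÷ 28.35 g/oz ≈ 53 oz
olive oil: 0.5 pint × 5 × 2 cup/pint × 240 mL/cup = 1200 mL
shredded cheddar: 12 oz × 5 × 28.35 g/oz = 1701 g
plain yogurt: 1.5 pint × 5 × 2 cup/pint = 15 cup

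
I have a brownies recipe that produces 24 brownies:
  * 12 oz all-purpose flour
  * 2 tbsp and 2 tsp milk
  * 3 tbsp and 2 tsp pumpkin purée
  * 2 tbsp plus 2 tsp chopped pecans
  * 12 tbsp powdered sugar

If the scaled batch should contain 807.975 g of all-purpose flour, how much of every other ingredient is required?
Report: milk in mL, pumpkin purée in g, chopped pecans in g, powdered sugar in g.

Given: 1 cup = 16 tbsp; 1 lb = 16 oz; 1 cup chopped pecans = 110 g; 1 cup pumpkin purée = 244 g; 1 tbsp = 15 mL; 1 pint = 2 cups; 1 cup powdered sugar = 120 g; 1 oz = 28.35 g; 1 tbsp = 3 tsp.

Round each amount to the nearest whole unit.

The original recipe has 340.2 g of all-purpose flour, so the scaling factor is 807.975 ÷ 340.2 = 19/8 = 2.375.
milk: (2 tbsp + 2 tsp = 8/3 tbsp) × 19/8 × 15 mL/tbsp = 95 mL
pumpkin purée: (3 tbsp + 2 tsp = 11/3 tbsp) × 19/8 ÷ 16 tbsp/cup × 244 g/cup ≈ 133 g
chopped pecans: (2 tbsp + 2 tsp = 8/3 tbsp) × 19/8 ÷ 16 tbsp/cup × 110 g/cup ≈ 44 g
powdered sugar: 12 tbsp × 19/8 ÷ 16 tbsp/cup × 120 g/cup ≈ 214 g

milk: 95 mL; pumpkin purée: 133 g; chopped pecans: 44 g; powdered sugar: 214 g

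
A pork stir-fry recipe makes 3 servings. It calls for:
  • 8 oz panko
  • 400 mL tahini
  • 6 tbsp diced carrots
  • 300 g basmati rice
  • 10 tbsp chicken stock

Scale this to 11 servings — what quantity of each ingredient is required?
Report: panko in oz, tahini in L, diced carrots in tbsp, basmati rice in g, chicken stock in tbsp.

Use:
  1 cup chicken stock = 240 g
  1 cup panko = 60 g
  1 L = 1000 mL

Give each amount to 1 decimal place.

Scaling factor: 11/3.
panko: 8 oz × 11/3 ≈ 29.3 oz
tahini: 400 mL × 11/3 ÷ 1000 mL/L ≈ 1.5 L
diced carrots: 6 tbsp × 11/3 = 22.0 tbsp
basmati rice: 300 g × 11/3 = 1100.0 g
chicken stock: 10 tbsp × 11/3 ≈ 36.7 tbsp

panko: 29.3 oz; tahini: 1.5 L; diced carrots: 22.0 tbsp; basmati rice: 1100.0 g; chicken stock: 36.7 tbsp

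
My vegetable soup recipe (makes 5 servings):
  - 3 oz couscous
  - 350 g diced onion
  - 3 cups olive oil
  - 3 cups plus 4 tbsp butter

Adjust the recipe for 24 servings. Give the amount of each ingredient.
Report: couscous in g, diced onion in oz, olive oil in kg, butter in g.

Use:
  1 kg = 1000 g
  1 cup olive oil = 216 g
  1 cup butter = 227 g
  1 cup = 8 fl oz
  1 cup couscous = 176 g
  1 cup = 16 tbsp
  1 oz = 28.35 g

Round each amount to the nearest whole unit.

Scaling factor: 24/5 = 4.8.
couscous: 3 oz × 24/5 × 28.35 g/oz ≈ 408 g
diced onion: 350 g × 24/5 ÷ 28.35 g/oz ≈ 59 oz
olive oil: 3 cup × 24/5 × 216 g/cup ÷ 1000 g/kg ≈ 3 kg
butter: (3 cup + 4 tbsp = 3.25 cup) × 24/5 × 227 g/cup ≈ 3541 g

couscous: 408 g; diced onion: 59 oz; olive oil: 3 kg; butter: 3541 g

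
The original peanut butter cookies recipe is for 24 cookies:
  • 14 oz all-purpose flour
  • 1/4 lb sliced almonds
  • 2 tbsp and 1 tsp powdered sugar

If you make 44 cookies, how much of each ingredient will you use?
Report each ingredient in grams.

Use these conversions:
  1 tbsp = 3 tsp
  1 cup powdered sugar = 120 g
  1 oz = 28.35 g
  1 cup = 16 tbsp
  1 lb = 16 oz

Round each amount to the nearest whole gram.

all-purpose flour: 728 g; sliced almonds: 208 g; powdered sugar: 32 g

Scaling factor: 44/24 = 11/6.
all-purpose flour: 14 oz × 11/6 × 28.35 g/oz ≈ 728 g
sliced almonds: 0.25 lb × 11/6 × 16 oz/lb × 28.35 g/oz ≈ 208 g
powdered sugar: (2 tbsp + 1 tsp = 7/3 tbsp) × 11/6 ÷ 16 tbsp/cup × 120 g/cup ≈ 32 g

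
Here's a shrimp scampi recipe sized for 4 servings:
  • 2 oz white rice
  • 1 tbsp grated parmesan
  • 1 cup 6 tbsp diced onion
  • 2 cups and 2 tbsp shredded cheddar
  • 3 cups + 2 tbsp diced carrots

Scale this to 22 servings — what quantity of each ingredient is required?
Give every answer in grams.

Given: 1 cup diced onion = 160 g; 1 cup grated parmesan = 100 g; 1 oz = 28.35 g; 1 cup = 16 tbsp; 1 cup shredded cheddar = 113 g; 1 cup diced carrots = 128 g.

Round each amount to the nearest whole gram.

Scaling factor: 22/4 = 11/2 = 5.5.
white rice: 2 oz × 11/2 × 28.35 g/oz ≈ 312 g
grated parmesan: 1 tbsp × 11/2 ÷ 16 tbsp/cup × 100 g/cup ≈ 34 g
diced onion: (1 cup + 6 tbsp = 1.375 cup) × 11/2 × 160 g/cup = 1210 g
shredded cheddar: (2 cup + 2 tbsp = 2.125 cup) × 11/2 × 113 g/cup ≈ 1321 g
diced carrots: (3 cup + 2 tbsp = 3.125 cup) × 11/2 × 128 g/cup = 2200 g

white rice: 312 g; grated parmesan: 34 g; diced onion: 1210 g; shredded cheddar: 1321 g; diced carrots: 2200 g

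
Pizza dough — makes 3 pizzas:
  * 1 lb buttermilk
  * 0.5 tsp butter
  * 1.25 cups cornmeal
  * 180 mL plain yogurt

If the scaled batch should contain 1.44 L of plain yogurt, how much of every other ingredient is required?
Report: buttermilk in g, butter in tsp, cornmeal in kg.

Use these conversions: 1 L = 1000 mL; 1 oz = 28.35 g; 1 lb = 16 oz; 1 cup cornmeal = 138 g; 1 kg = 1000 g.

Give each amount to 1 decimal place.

buttermilk: 3628.8 g; butter: 4.0 tsp; cornmeal: 1.4 kg

The original recipe has 0.18 L of plain yogurt, so the scaling factor is 1.44 ÷ 0.18 = 8.
buttermilk: 1 lb × 8 × 16 oz/lb × 28.35 g/oz = 3628.8 g
butter: 0.5 tsp × 8 = 4.0 tsp
cornmeal: 1.25 cup × 8 × 138 g/cup ÷ 1000 g/kg ≈ 1.4 kg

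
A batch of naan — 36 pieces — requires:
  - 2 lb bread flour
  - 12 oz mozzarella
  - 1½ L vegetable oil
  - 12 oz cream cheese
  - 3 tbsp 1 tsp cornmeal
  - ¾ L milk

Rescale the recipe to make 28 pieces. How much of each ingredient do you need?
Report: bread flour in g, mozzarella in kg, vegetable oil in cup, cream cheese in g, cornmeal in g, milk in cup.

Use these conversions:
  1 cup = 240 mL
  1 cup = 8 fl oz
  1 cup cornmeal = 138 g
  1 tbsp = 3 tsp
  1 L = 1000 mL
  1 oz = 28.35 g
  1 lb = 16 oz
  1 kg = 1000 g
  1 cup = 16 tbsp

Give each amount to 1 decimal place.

Scaling factor: 28/36 = 7/9.
bread flour: 2 lb × 7/9 × 16 oz/lb × 28.35 g/oz = 705.6 g
mozzarella: 12 oz × 7/9 × 28.35 g/oz ÷ 1000 g/kg ≈ 0.3 kg
vegetable oil: 1.5 L × 7/9 × 1000 mL/L ÷ 240 mL/cup ≈ 4.9 cup
cream cheese: 12 oz × 7/9 × 28.35 g/oz = 264.6 g
cornmeal: (3 tbsp + 1 tsp = 10/3 tbsp) × 7/9 ÷ 16 tbsp/cup × 138 g/cup ≈ 22.4 g
milk: 0.75 L × 7/9 × 1000 mL/L ÷ 240 mL/cup ≈ 2.4 cup

bread flour: 705.6 g; mozzarella: 0.3 kg; vegetable oil: 4.9 cup; cream cheese: 264.6 g; cornmeal: 22.4 g; milk: 2.4 cup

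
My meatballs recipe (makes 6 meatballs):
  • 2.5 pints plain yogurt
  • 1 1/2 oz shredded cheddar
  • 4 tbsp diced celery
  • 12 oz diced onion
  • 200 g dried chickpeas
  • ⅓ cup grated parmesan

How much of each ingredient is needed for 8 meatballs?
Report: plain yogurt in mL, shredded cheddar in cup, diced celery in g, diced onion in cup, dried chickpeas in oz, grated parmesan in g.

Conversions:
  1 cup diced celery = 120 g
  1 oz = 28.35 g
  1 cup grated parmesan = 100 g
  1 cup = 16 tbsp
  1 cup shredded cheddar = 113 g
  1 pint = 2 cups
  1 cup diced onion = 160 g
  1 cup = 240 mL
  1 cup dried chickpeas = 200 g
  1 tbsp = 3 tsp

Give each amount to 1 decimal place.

plain yogurt: 1600.0 mL; shredded cheddar: 0.5 cup; diced celery: 40.0 g; diced onion: 2.8 cup; dried chickpeas: 9.4 oz; grated parmesan: 44.4 g

Scaling factor: 8/6 = 4/3.
plain yogurt: 2.5 pint × 4/3 × 2 cup/pint × 240 mL/cup = 1600.0 mL
shredded cheddar: 1.5 oz × 4/3 × 28.35 g/oz ÷ 113 g/cup ≈ 0.5 cup
diced celery: 4 tbsp × 4/3 ÷ 16 tbsp/cup × 120 g/cup = 40.0 g
diced onion: 12 oz × 4/3 × 28.35 g/oz ÷ 160 g/cup ≈ 2.8 cup
dried chickpeas: 200 g × 4/3 ÷ 28.35 g/oz ≈ 9.4 oz
grated parmesan: 1/3 cup × 4/3 × 100 g/cup ≈ 44.4 g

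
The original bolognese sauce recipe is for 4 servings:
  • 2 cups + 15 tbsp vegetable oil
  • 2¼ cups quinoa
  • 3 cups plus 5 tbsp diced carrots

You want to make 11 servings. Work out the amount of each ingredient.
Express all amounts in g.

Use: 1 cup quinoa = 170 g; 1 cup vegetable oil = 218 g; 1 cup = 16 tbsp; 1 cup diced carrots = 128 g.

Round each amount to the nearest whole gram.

Scaling factor: 11/4 = 2.75.
vegetable oil: (2 cup + 15 tbsp = 2.9375 cup) × 11/4 × 218 g/cup ≈ 1761 g
quinoa: 2.25 cup × 11/4 × 170 g/cup ≈ 1052 g
diced carrots: (3 cup + 5 tbsp = 3.3125 cup) × 11/4 × 128 g/cup = 1166 g

vegetable oil: 1761 g; quinoa: 1052 g; diced carrots: 1166 g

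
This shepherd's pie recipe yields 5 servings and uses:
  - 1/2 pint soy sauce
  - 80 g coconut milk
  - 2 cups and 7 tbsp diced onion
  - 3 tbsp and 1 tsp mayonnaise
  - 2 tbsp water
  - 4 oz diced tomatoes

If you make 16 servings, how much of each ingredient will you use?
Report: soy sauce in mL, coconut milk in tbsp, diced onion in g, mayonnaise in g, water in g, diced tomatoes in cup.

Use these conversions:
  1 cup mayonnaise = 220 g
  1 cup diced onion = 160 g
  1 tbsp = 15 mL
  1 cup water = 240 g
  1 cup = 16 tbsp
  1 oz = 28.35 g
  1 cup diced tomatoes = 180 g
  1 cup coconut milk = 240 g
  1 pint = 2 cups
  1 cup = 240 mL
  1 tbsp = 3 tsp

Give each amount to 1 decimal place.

Scaling factor: 16/5 = 3.2.
soy sauce: 0.5 pint × 16/5 × 2 cup/pint × 240 mL/cup = 768.0 mL
coconut milk: 80 g × 16/5 ÷ 240 g/cup × 16 tbsp/cup ≈ 17.1 tbsp
diced onion: (2 cup + 7 tbsp = 2.4375 cup) × 16/5 × 160 g/cup = 1248.0 g
mayonnaise: (3 tbsp + 1 tsp = 10/3 tbsp) × 16/5 ÷ 16 tbsp/cup × 220 g/cup ≈ 146.7 g
water: 2 tbsp × 16/5 ÷ 16 tbsp/cup × 240 g/cup = 96.0 g
diced tomatoes: 4 oz × 16/5 × 28.35 g/oz ÷ 180 g/cup ≈ 2.0 cup

soy sauce: 768.0 mL; coconut milk: 17.1 tbsp; diced onion: 1248.0 g; mayonnaise: 146.7 g; water: 96.0 g; diced tomatoes: 2.0 cup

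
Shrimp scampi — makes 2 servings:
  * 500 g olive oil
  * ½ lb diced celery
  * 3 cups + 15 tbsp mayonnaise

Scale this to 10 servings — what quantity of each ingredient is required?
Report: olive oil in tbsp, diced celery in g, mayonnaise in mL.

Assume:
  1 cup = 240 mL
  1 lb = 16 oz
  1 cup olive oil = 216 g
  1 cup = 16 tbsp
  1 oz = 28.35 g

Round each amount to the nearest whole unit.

Scaling factor: 10/2 = 5.
olive oil: 500 g × 5 ÷ 216 g/cup × 16 tbsp/cup ≈ 185 tbsp
diced celery: 0.5 lb × 5 × 16 oz/lb × 28.35 g/oz = 1134 g
mayonnaise: (3 cup + 15 tbsp = 3.9375 cup) × 5 × 240 mL/cup = 4725 mL

olive oil: 185 tbsp; diced celery: 1134 g; mayonnaise: 4725 mL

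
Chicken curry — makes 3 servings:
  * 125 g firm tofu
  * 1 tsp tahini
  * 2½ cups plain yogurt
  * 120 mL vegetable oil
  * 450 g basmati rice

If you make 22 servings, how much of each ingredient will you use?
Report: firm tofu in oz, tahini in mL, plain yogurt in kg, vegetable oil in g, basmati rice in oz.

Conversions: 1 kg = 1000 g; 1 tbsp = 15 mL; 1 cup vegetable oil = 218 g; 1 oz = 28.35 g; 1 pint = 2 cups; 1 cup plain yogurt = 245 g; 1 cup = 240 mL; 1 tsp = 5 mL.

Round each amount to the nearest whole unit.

firm tofu: 32 oz; tahini: 37 mL; plain yogurt: 4 kg; vegetable oil: 799 g; basmati rice: 116 oz

Scaling factor: 22/3.
firm tofu: 125 g × 22/3 ÷ 28.35 g/oz ≈ 32 oz
tahini: 1 tsp × 22/3 × 5 mL/tsp ≈ 37 mL
plain yogurt: 2.5 cup × 22/3 × 245 g/cup ÷ 1000 g/kg ≈ 4 kg
vegetable oil: 120 mL × 22/3 ÷ 240 mL/cup × 218 g/cup ≈ 799 g
basmati rice: 450 g × 22/3 ÷ 28.35 g/oz ≈ 116 oz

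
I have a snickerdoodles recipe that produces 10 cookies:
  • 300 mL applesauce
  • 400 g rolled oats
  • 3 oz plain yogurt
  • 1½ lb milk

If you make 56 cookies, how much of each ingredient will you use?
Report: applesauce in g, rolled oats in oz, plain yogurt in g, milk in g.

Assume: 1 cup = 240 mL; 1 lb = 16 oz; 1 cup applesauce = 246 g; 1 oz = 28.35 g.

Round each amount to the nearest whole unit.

applesauce: 1722 g; rolled oats: 79 oz; plain yogurt: 476 g; milk: 3810 g

Scaling factor: 56/10 = 28/5 = 5.6.
applesauce: 300 mL × 28/5 ÷ 240 mL/cup × 246 g/cup = 1722 g
rolled oats: 400 g × 28/5 ÷ 28.35 g/oz ≈ 79 oz
plain yogurt: 3 oz × 28/5 × 28.35 g/oz ≈ 476 g
milk: 1.5 lb × 28/5 × 16 oz/lb × 28.35 g/oz ≈ 3810 g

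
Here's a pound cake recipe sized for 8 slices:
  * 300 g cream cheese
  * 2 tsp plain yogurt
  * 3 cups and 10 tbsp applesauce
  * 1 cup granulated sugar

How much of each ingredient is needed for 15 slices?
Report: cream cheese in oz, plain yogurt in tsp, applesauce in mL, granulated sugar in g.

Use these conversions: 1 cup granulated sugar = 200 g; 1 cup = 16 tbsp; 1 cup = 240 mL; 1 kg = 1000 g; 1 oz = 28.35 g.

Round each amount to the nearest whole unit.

Scaling factor: 15/8 = 1.875.
cream cheese: 300 g × 15/8 ÷ 28.35 g/oz ≈ 20 oz
plain yogurt: 2 tsp × 15/8 ≈ 4 tsp
applesauce: (3 cup + 10 tbsp = 3.625 cup) × 15/8 × 240 mL/cup ≈ 1631 mL
granulated sugar: 1 cup × 15/8 × 200 g/cup = 375 g

cream cheese: 20 oz; plain yogurt: 4 tsp; applesauce: 1631 mL; granulated sugar: 375 g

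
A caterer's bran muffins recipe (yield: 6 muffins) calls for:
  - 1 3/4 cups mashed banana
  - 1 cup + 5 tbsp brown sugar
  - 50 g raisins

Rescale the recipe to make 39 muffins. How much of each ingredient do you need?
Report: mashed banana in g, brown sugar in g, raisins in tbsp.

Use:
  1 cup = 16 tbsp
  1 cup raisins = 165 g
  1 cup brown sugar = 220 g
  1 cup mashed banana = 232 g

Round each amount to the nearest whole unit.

Scaling factor: 39/6 = 13/2 = 6.5.
mashed banana: 1.75 cup × 13/2 × 232 g/cup = 2639 g
brown sugar: (1 cup + 5 tbsp = 1.3125 cup) × 13/2 × 220 g/cup ≈ 1877 g
raisins: 50 g × 13/2 ÷ 165 g/cup × 16 tbsp/cup ≈ 32 tbsp

mashed banana: 2639 g; brown sugar: 1877 g; raisins: 32 tbsp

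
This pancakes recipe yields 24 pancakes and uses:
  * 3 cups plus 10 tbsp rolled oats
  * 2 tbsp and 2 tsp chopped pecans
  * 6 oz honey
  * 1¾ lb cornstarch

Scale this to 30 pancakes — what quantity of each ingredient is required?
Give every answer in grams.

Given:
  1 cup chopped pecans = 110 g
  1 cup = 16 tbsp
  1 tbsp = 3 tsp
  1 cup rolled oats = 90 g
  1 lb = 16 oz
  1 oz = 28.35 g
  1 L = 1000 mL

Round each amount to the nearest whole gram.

rolled oats: 408 g; chopped pecans: 23 g; honey: 213 g; cornstarch: 992 g

Scaling factor: 30/24 = 5/4 = 1.25.
rolled oats: (3 cup + 10 tbsp = 3.625 cup) × 5/4 × 90 g/cup ≈ 408 g
chopped pecans: (2 tbsp + 2 tsp = 8/3 tbsp) × 5/4 ÷ 16 tbsp/cup × 110 g/cup ≈ 23 g
honey: 6 oz × 5/4 × 28.35 g/oz ≈ 213 g
cornstarch: 1.75 lb × 5/4 × 16 oz/lb × 28.35 g/oz ≈ 992 g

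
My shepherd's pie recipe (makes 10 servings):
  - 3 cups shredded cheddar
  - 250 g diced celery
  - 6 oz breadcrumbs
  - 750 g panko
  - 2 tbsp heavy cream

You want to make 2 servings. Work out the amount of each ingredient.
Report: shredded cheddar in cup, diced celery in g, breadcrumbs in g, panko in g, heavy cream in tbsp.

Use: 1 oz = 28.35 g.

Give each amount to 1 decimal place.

Scaling factor: 2/10 = 1/5 = 0.2.
shredded cheddar: 3 cup × 1/5 = 0.6 cup
diced celery: 250 g × 1/5 = 50.0 g
breadcrumbs: 6 oz × 1/5 × 28.35 g/oz ≈ 34.0 g
panko: 750 g × 1/5 = 150.0 g
heavy cream: 2 tbsp × 1/5 = 0.4 tbsp

shredded cheddar: 0.6 cup; diced celery: 50.0 g; breadcrumbs: 34.0 g; panko: 150.0 g; heavy cream: 0.4 tbsp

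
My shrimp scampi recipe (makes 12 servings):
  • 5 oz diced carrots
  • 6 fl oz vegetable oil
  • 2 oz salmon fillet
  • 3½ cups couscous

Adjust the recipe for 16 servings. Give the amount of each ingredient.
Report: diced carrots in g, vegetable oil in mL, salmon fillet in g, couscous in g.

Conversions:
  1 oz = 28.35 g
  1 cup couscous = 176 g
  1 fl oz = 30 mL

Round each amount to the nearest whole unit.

diced carrots: 189 g; vegetable oil: 240 mL; salmon fillet: 76 g; couscous: 821 g

Scaling factor: 16/12 = 4/3.
diced carrots: 5 oz × 4/3 × 28.35 g/oz = 189 g
vegetable oil: 6 fl oz × 4/3 × 30 mL/fl oz = 240 mL
salmon fillet: 2 oz × 4/3 × 28.35 g/oz ≈ 76 g
couscous: 3.5 cup × 4/3 × 176 g/cup ≈ 821 g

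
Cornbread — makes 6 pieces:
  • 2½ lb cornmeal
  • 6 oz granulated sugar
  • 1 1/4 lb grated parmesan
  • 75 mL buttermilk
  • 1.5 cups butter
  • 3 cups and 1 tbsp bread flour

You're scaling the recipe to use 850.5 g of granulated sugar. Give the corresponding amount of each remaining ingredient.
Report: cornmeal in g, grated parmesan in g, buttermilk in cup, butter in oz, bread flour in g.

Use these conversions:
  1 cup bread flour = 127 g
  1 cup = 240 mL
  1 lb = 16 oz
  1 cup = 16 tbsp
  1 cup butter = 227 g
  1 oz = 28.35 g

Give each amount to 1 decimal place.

cornmeal: 5670.0 g; grated parmesan: 2835.0 g; buttermilk: 1.6 cup; butter: 60.1 oz; bread flour: 1944.7 g

The original recipe has 170.1 g of granulated sugar, so the scaling factor is 850.5 ÷ 170.1 = 5.
cornmeal: 2.5 lb × 5 × 16 oz/lb × 28.35 g/oz = 5670.0 g
grated parmesan: 1.25 lb × 5 × 16 oz/lb × 28.35 g/oz = 2835.0 g
buttermilk: 75 mL × 5 ÷ 240 mL/cup ≈ 1.6 cup
butter: 1.5 cup × 5 × 227 g/cup ÷ 28.35 g/oz ≈ 60.1 oz
bread flour: (3 cup + 1 tbsp = 3.0625 cup) × 5 × 127 g/cup ≈ 1944.7 g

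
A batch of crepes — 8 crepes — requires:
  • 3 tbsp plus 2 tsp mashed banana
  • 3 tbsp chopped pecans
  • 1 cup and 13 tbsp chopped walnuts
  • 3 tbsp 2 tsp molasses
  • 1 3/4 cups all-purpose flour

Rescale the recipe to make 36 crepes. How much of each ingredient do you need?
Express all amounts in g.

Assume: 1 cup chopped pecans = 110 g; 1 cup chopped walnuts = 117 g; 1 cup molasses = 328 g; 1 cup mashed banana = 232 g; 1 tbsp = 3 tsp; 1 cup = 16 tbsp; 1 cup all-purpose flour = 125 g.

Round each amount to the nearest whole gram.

Scaling factor: 36/8 = 9/2 = 4.5.
mashed banana: (3 tbsp + 2 tsp = 11/3 tbsp) × 9/2 ÷ 16 tbsp/cup × 232 g/cup ≈ 239 g
chopped pecans: 3 tbsp × 9/2 ÷ 16 tbsp/cup × 110 g/cup ≈ 93 g
chopped walnuts: (1 cup + 13 tbsp = 1.8125 cup) × 9/2 × 117 g/cup ≈ 954 g
molasses: (3 tbsp + 2 tsp = 11/3 tbsp) × 9/2 ÷ 16 tbsp/cup × 328 g/cup ≈ 338 g
all-purpose flour: 1.75 cup × 9/2 × 125 g/cup ≈ 984 g

mashed banana: 239 g; chopped pecans: 93 g; chopped walnuts: 954 g; molasses: 338 g; all-purpose flour: 984 g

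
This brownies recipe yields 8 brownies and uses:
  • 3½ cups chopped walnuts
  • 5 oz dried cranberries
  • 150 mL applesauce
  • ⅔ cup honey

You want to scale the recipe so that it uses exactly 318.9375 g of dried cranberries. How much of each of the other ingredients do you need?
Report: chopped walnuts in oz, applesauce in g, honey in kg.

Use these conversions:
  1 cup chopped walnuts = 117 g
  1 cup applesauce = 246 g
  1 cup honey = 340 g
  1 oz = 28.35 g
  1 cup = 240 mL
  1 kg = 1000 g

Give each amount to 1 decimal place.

chopped walnuts: 32.5 oz; applesauce: 345.9 g; honey: 0.5 kg

The original recipe has 141.75 g of dried cranberries, so the scaling factor is 318.9375 ÷ 141.75 = 9/4 = 2.25.
chopped walnuts: 3.5 cup × 9/4 × 117 g/cup ÷ 28.35 g/oz = 32.5 oz
applesauce: 150 mL × 9/4 ÷ 240 mL/cup × 246 g/cup ≈ 345.9 g
honey: 2/3 cup × 9/4 × 340 g/cup ÷ 1000 g/kg ≈ 0.5 kg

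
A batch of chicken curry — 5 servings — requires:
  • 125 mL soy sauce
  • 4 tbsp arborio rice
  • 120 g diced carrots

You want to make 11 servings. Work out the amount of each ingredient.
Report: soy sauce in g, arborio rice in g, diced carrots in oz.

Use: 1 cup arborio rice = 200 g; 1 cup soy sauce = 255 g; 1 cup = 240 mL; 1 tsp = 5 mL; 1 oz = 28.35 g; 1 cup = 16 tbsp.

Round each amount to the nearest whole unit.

Scaling factor: 11/5 = 2.2.
soy sauce: 125 mL × 11/5 ÷ 240 mL/cup × 255 g/cup ≈ 292 g
arborio rice: 4 tbsp × 11/5 ÷ 16 tbsp/cup × 200 g/cup = 110 g
diced carrots: 120 g × 11/5 ÷ 28.35 g/oz ≈ 9 oz

soy sauce: 292 g; arborio rice: 110 g; diced carrots: 9 oz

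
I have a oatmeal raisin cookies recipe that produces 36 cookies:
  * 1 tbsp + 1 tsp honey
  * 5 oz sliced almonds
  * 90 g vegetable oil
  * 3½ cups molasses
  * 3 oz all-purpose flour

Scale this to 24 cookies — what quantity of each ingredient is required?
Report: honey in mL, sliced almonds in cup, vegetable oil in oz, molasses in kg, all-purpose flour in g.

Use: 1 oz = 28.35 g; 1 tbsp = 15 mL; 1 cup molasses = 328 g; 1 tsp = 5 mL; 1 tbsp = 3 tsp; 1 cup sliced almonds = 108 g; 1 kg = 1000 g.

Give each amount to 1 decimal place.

honey: 13.3 mL; sliced almonds: 0.9 cup; vegetable oil: 2.1 oz; molasses: 0.8 kg; all-purpose flour: 56.7 g

Scaling factor: 24/36 = 2/3.
honey: (1 tbsp + 1 tsp = 4/3 tbsp) × 2/3 × 15 mL/tbsp ≈ 13.3 mL
sliced almonds: 5 oz × 2/3 × 28.35 g/oz ÷ 108 g/cup ≈ 0.9 cup
vegetable oil: 90 g × 2/3 ÷ 28.35 g/oz ≈ 2.1 oz
molasses: 3.5 cup × 2/3 × 328 g/cup ÷ 1000 g/kg ≈ 0.8 kg
all-purpose flour: 3 oz × 2/3 × 28.35 g/oz = 56.7 g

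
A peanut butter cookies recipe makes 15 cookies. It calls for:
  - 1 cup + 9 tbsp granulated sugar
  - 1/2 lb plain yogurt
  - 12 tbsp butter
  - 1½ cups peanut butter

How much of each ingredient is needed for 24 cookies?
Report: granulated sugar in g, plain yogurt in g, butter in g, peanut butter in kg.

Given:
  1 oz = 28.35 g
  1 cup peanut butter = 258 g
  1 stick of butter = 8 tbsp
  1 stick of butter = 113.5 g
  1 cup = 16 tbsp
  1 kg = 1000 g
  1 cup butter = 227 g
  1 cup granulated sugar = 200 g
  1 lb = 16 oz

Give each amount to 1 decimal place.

Scaling factor: 24/15 = 8/5 = 1.6.
granulated sugar: (1 cup + 9 tbsp = 1.5625 cup) × 8/5 × 200 g/cup = 500.0 g
plain yogurt: 0.5 lb × 8/5 × 16 oz/lb × 28.35 g/oz ≈ 362.9 g
butter: 12 tbsp × 8/5 ÷ 8 tbsp/stick × 113.5 g/stick = 272.4 g
peanut butter: 1.5 cup × 8/5 × 258 g/cup ÷ 1000 g/kg ≈ 0.6 kg

granulated sugar: 500.0 g; plain yogurt: 362.9 g; butter: 272.4 g; peanut butter: 0.6 kg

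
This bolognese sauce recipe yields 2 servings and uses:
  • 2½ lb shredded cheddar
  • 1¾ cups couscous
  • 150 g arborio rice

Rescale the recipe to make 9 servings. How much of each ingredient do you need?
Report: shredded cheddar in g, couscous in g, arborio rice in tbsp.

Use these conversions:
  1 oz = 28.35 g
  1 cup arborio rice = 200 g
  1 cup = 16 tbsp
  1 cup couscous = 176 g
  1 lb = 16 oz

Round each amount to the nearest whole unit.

shredded cheddar: 5103 g; couscous: 1386 g; arborio rice: 54 tbsp

Scaling factor: 9/2 = 4.5.
shredded cheddar: 2.5 lb × 9/2 × 16 oz/lb × 28.35 g/oz = 5103 g
couscous: 1.75 cup × 9/2 × 176 g/cup = 1386 g
arborio rice: 150 g × 9/2 ÷ 200 g/cup × 16 tbsp/cup = 54 tbsp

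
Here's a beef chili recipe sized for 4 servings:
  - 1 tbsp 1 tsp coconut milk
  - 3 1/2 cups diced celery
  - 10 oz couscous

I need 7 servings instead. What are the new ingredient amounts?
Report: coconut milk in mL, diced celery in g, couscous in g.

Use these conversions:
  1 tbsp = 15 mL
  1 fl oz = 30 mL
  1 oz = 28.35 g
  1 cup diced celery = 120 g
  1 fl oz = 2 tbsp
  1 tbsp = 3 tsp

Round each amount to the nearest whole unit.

Scaling factor: 7/4 = 1.75.
coconut milk: (1 tbsp + 1 tsp = 4/3 tbsp) × 7/4 × 15 mL/tbsp = 35 mL
diced celery: 3.5 cup × 7/4 × 120 g/cup = 735 g
couscous: 10 oz × 7/4 × 28.35 g/oz ≈ 496 g

coconut milk: 35 mL; diced celery: 735 g; couscous: 496 g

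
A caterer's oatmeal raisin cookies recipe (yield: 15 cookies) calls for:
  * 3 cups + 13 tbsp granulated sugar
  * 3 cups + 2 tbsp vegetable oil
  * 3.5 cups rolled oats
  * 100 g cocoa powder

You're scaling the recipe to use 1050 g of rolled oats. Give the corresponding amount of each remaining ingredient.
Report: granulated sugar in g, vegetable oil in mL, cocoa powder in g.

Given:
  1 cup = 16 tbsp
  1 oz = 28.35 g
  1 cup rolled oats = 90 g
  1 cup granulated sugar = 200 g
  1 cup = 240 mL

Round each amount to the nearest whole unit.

granulated sugar: 2542 g; vegetable oil: 2500 mL; cocoa powder: 333 g

The original recipe has 315 g of rolled oats, so the scaling factor is 1050 ÷ 315 = 10/3.
granulated sugar: (3 cup + 13 tbsp = 3.8125 cup) × 10/3 × 200 g/cup ≈ 2542 g
vegetable oil: (3 cup + 2 tbsp = 3.125 cup) × 10/3 × 240 mL/cup = 2500 mL
cocoa powder: 100 g × 10/3 ≈ 333 g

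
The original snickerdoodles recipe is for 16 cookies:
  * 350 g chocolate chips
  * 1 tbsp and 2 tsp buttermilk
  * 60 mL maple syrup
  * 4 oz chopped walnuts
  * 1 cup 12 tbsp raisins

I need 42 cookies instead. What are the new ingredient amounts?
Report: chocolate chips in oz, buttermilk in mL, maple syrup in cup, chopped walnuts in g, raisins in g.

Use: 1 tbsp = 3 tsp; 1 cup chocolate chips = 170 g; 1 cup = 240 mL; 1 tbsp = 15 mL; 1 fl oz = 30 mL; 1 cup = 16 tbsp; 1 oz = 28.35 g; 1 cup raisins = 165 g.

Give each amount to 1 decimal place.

chocolate chips: 32.4 oz; buttermilk: 65.6 mL; maple syrup: 0.7 cup; chopped walnuts: 297.7 g; raisins: 758.0 g

Scaling factor: 42/16 = 21/8 = 2.625.
chocolate chips: 350 g × 21/8 ÷ 28.35 g/oz ≈ 32.4 oz
buttermilk: (1 tbsp + 2 tsp = 5/3 tbsp) × 21/8 × 15 mL/tbsp ≈ 65.6 mL
maple syrup: 60 mL × 21/8 ÷ 240 mL/cup ≈ 0.7 cup
chopped walnuts: 4 oz × 21/8 × 28.35 g/oz ≈ 297.7 g
raisins: (1 cup + 12 tbsp = 1.75 cup) × 21/8 × 165 g/cup ≈ 758.0 g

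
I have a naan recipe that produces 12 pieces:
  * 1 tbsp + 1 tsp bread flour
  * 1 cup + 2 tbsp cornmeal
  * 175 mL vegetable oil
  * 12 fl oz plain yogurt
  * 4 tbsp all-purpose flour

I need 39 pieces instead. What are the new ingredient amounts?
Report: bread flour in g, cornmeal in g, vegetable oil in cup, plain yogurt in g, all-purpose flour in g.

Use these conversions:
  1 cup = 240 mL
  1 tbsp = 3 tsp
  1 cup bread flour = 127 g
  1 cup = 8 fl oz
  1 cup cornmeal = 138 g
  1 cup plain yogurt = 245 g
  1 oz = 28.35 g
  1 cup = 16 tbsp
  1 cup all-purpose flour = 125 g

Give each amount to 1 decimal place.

bread flour: 34.4 g; cornmeal: 504.6 g; vegetable oil: 2.4 cup; plain yogurt: 1194.4 g; all-purpose flour: 101.6 g

Scaling factor: 39/12 = 13/4 = 3.25.
bread flour: (1 tbsp + 1 tsp = 4/3 tbsp) × 13/4 ÷ 16 tbsp/cup × 127 g/cup ≈ 34.4 g
cornmeal: (1 cup + 2 tbsp = 1.125 cup) × 13/4 × 138 g/cup ≈ 504.6 g
vegetable oil: 175 mL × 13/4 ÷ 240 mL/cup ≈ 2.4 cup
plain yogurt: 12 fl oz × 13/4 ÷ 8 fl oz/cup × 245 g/cup ≈ 1194.4 g
all-purpose flour: 4 tbsp × 13/4 ÷ 16 tbsp/cup × 125 g/cup ≈ 101.6 g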